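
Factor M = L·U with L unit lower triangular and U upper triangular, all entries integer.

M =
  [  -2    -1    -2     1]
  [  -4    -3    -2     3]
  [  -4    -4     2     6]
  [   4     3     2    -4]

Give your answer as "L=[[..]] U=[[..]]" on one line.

L=[[1,0,0,0],[2,1,0,0],[2,2,1,0],[-2,-1,0,1]] U=[[-2,-1,-2,1],[0,-1,2,1],[0,0,2,2],[0,0,0,-1]]

  R1 -= 2·R0 → [0,-1,2,1]
  R2 -= 2·R0 → [0,-2,6,4]
  R3 -= -2·R0 → [0,1,-2,-2]
  R2 -= 2·R1 → [0,0,2,2]
  R3 -= -1·R1 → [0,0,0,-1]
  R3 -= 0·R2 → [0,0,0,-1]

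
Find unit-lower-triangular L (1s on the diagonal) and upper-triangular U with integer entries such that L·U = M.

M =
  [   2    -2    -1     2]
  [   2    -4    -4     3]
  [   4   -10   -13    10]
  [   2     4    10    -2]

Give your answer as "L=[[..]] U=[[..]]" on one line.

L=[[1,0,0,0],[1,1,0,0],[2,3,1,0],[1,-3,-1,1]] U=[[2,-2,-1,2],[0,-2,-3,1],[0,0,-2,3],[0,0,0,2]]

  row1 -= 1·row0 → [0,-2,-3,1]
  row2 -= 2·row0 → [0,-6,-11,6]
  row3 -= 1·row0 → [0,6,11,-4]
  row2 -= 3·row1 → [0,0,-2,3]
  row3 -= -3·row1 → [0,0,2,-1]
  row3 -= -1·row2 → [0,0,0,2]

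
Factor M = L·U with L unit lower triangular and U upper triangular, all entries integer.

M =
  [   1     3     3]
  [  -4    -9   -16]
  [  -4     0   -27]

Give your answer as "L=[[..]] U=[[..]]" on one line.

  r1 -= -4·r0 → [0,3,-4]
  r2 -= -4·r0 → [0,12,-15]
  r2 -= 4·r1 → [0,0,1]

L=[[1,0,0],[-4,1,0],[-4,4,1]] U=[[1,3,3],[0,3,-4],[0,0,1]]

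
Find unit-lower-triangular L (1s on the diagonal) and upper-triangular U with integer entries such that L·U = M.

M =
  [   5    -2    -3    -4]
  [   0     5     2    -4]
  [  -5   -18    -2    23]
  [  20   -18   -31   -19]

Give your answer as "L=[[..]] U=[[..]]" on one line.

L=[[1,0,0,0],[0,1,0,0],[-1,-4,1,0],[4,-2,-5,1]] U=[[5,-2,-3,-4],[0,5,2,-4],[0,0,3,3],[0,0,0,4]]

  R1 -= 0·R0 → [0,5,2,-4]
  R2 -= -1·R0 → [0,-20,-5,19]
  R3 -= 4·R0 → [0,-10,-19,-3]
  R2 -= -4·R1 → [0,0,3,3]
  R3 -= -2·R1 → [0,0,-15,-11]
  R3 -= -5·R2 → [0,0,0,4]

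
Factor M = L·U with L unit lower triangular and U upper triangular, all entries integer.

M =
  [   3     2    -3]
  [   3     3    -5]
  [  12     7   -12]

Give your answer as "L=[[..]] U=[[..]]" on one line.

L=[[1,0,0],[1,1,0],[4,-1,1]] U=[[3,2,-3],[0,1,-2],[0,0,-2]]

  row1 -= 1·row0 → [0,1,-2]
  row2 -= 4·row0 → [0,-1,0]
  row2 -= -1·row1 → [0,0,-2]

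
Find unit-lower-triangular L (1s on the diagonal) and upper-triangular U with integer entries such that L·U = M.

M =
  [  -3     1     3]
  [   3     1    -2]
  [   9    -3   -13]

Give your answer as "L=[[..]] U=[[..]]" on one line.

  row1 -= -1·row0 → [0,2,1]
  row2 -= -3·row0 → [0,0,-4]
  row2 -= 0·row1 → [0,0,-4]

L=[[1,0,0],[-1,1,0],[-3,0,1]] U=[[-3,1,3],[0,2,1],[0,0,-4]]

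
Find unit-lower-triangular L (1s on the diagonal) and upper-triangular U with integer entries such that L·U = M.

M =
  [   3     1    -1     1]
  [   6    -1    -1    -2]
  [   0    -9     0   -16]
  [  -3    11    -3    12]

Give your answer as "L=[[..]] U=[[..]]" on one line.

L=[[1,0,0,0],[2,1,0,0],[0,3,1,0],[-1,-4,0,1]] U=[[3,1,-1,1],[0,-3,1,-4],[0,0,-3,-4],[0,0,0,-3]]

  row1 -= 2·row0 → [0,-3,1,-4]
  row2 -= 0·row0 → [0,-9,0,-16]
  row3 -= -1·row0 → [0,12,-4,13]
  row2 -= 3·row1 → [0,0,-3,-4]
  row3 -= -4·row1 → [0,0,0,-3]
  row3 -= 0·row2 → [0,0,0,-3]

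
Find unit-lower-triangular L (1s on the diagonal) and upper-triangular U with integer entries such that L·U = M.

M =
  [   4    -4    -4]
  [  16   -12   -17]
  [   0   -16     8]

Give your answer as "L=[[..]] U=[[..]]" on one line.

  R1 -= 4·R0 → [0,4,-1]
  R2 -= 0·R0 → [0,-16,8]
  R2 -= -4·R1 → [0,0,4]

L=[[1,0,0],[4,1,0],[0,-4,1]] U=[[4,-4,-4],[0,4,-1],[0,0,4]]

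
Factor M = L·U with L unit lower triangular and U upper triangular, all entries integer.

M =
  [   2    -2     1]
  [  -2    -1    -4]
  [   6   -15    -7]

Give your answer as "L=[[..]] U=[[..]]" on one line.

L=[[1,0,0],[-1,1,0],[3,3,1]] U=[[2,-2,1],[0,-3,-3],[0,0,-1]]

  row1 -= -1·row0 → [0,-3,-3]
  row2 -= 3·row0 → [0,-9,-10]
  row2 -= 3·row1 → [0,0,-1]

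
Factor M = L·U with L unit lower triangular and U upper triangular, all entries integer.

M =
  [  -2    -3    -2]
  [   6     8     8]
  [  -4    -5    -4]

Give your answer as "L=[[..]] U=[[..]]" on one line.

  R1 -= -3·R0 → [0,-1,2]
  R2 -= 2·R0 → [0,1,0]
  R2 -= -1·R1 → [0,0,2]

L=[[1,0,0],[-3,1,0],[2,-1,1]] U=[[-2,-3,-2],[0,-1,2],[0,0,2]]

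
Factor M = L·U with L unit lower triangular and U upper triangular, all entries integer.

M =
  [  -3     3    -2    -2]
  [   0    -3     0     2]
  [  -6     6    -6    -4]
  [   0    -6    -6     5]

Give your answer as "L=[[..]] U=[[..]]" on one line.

L=[[1,0,0,0],[0,1,0,0],[2,0,1,0],[0,2,3,1]] U=[[-3,3,-2,-2],[0,-3,0,2],[0,0,-2,0],[0,0,0,1]]

  R1 -= 0·R0 → [0,-3,0,2]
  R2 -= 2·R0 → [0,0,-2,0]
  R3 -= 0·R0 → [0,-6,-6,5]
  R2 -= 0·R1 → [0,0,-2,0]
  R3 -= 2·R1 → [0,0,-6,1]
  R3 -= 3·R2 → [0,0,0,1]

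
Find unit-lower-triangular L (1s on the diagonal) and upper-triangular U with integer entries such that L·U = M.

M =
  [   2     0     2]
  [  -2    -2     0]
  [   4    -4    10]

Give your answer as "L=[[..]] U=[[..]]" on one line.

L=[[1,0,0],[-1,1,0],[2,2,1]] U=[[2,0,2],[0,-2,2],[0,0,2]]

  R1 -= -1·R0 → [0,-2,2]
  R2 -= 2·R0 → [0,-4,6]
  R2 -= 2·R1 → [0,0,2]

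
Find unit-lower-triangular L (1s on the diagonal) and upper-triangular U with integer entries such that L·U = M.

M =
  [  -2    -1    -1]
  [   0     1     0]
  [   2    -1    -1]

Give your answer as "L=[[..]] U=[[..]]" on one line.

  R1 -= 0·R0 → [0,1,0]
  R2 -= -1·R0 → [0,-2,-2]
  R2 -= -2·R1 → [0,0,-2]

L=[[1,0,0],[0,1,0],[-1,-2,1]] U=[[-2,-1,-1],[0,1,0],[0,0,-2]]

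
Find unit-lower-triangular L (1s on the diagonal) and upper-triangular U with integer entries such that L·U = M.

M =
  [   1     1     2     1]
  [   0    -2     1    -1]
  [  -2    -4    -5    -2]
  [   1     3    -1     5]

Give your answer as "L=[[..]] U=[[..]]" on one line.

L=[[1,0,0,0],[0,1,0,0],[-2,1,1,0],[1,-1,1,1]] U=[[1,1,2,1],[0,-2,1,-1],[0,0,-2,1],[0,0,0,2]]

  r1 -= 0·r0 → [0,-2,1,-1]
  r2 -= -2·r0 → [0,-2,-1,0]
  r3 -= 1·r0 → [0,2,-3,4]
  r2 -= 1·r1 → [0,0,-2,1]
  r3 -= -1·r1 → [0,0,-2,3]
  r3 -= 1·r2 → [0,0,0,2]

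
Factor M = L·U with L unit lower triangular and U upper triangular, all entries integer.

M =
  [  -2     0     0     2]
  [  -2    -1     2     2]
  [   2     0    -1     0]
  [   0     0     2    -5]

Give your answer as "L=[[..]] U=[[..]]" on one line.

  R1 -= 1·R0 → [0,-1,2,0]
  R2 -= -1·R0 → [0,0,-1,2]
  R3 -= 0·R0 → [0,0,2,-5]
  R2 -= 0·R1 → [0,0,-1,2]
  R3 -= 0·R1 → [0,0,2,-5]
  R3 -= -2·R2 → [0,0,0,-1]

L=[[1,0,0,0],[1,1,0,0],[-1,0,1,0],[0,0,-2,1]] U=[[-2,0,0,2],[0,-1,2,0],[0,0,-1,2],[0,0,0,-1]]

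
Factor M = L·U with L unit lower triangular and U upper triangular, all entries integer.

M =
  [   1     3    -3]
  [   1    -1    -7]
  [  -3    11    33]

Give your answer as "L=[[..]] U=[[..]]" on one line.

  row1 -= 1·row0 → [0,-4,-4]
  row2 -= -3·row0 → [0,20,24]
  row2 -= -5·row1 → [0,0,4]

L=[[1,0,0],[1,1,0],[-3,-5,1]] U=[[1,3,-3],[0,-4,-4],[0,0,4]]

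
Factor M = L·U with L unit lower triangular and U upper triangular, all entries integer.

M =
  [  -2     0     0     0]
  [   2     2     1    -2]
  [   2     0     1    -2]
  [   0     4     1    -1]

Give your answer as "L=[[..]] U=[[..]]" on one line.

L=[[1,0,0,0],[-1,1,0,0],[-1,0,1,0],[0,2,-1,1]] U=[[-2,0,0,0],[0,2,1,-2],[0,0,1,-2],[0,0,0,1]]

  row1 -= -1·row0 → [0,2,1,-2]
  row2 -= -1·row0 → [0,0,1,-2]
  row3 -= 0·row0 → [0,4,1,-1]
  row2 -= 0·row1 → [0,0,1,-2]
  row3 -= 2·row1 → [0,0,-1,3]
  row3 -= -1·row2 → [0,0,0,1]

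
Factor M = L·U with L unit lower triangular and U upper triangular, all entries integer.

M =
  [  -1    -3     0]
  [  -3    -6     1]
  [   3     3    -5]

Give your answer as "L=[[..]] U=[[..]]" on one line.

L=[[1,0,0],[3,1,0],[-3,-2,1]] U=[[-1,-3,0],[0,3,1],[0,0,-3]]

  R1 -= 3·R0 → [0,3,1]
  R2 -= -3·R0 → [0,-6,-5]
  R2 -= -2·R1 → [0,0,-3]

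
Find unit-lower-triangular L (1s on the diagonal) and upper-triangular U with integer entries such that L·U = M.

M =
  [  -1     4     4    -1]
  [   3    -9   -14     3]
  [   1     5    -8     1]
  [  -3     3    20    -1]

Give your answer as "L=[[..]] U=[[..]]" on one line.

  r1 -= -3·r0 → [0,3,-2,0]
  r2 -= -1·r0 → [0,9,-4,0]
  r3 -= 3·r0 → [0,-9,8,2]
  r2 -= 3·r1 → [0,0,2,0]
  r3 -= -3·r1 → [0,0,2,2]
  r3 -= 1·r2 → [0,0,0,2]

L=[[1,0,0,0],[-3,1,0,0],[-1,3,1,0],[3,-3,1,1]] U=[[-1,4,4,-1],[0,3,-2,0],[0,0,2,0],[0,0,0,2]]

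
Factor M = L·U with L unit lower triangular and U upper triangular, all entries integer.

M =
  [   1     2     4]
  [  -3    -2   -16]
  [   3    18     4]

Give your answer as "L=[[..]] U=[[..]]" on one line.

  R1 -= -3·R0 → [0,4,-4]
  R2 -= 3·R0 → [0,12,-8]
  R2 -= 3·R1 → [0,0,4]

L=[[1,0,0],[-3,1,0],[3,3,1]] U=[[1,2,4],[0,4,-4],[0,0,4]]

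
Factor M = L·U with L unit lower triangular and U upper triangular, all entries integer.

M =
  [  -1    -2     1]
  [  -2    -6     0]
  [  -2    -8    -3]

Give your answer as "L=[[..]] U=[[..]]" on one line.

  R1 -= 2·R0 → [0,-2,-2]
  R2 -= 2·R0 → [0,-4,-5]
  R2 -= 2·R1 → [0,0,-1]

L=[[1,0,0],[2,1,0],[2,2,1]] U=[[-1,-2,1],[0,-2,-2],[0,0,-1]]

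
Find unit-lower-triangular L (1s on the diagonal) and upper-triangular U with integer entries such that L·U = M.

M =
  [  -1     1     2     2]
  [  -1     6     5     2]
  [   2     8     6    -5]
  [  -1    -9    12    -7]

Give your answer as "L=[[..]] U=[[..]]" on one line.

L=[[1,0,0,0],[1,1,0,0],[-2,2,1,0],[1,-2,4,1]] U=[[-1,1,2,2],[0,5,3,0],[0,0,4,-1],[0,0,0,-5]]

  r1 -= 1·r0 → [0,5,3,0]
  r2 -= -2·r0 → [0,10,10,-1]
  r3 -= 1·r0 → [0,-10,10,-9]
  r2 -= 2·r1 → [0,0,4,-1]
  r3 -= -2·r1 → [0,0,16,-9]
  r3 -= 4·r2 → [0,0,0,-5]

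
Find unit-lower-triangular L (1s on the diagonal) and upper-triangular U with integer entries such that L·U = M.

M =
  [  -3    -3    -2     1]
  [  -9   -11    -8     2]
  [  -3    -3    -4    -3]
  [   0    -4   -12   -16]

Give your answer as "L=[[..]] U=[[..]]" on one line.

  r1 -= 3·r0 → [0,-2,-2,-1]
  r2 -= 1·r0 → [0,0,-2,-4]
  r3 -= 0·r0 → [0,-4,-12,-16]
  r2 -= 0·r1 → [0,0,-2,-4]
  r3 -= 2·r1 → [0,0,-8,-14]
  r3 -= 4·r2 → [0,0,0,2]

L=[[1,0,0,0],[3,1,0,0],[1,0,1,0],[0,2,4,1]] U=[[-3,-3,-2,1],[0,-2,-2,-1],[0,0,-2,-4],[0,0,0,2]]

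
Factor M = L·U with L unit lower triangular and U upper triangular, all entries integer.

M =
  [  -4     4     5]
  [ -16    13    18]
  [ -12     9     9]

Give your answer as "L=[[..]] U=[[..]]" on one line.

L=[[1,0,0],[4,1,0],[3,1,1]] U=[[-4,4,5],[0,-3,-2],[0,0,-4]]

  r1 -= 4·r0 → [0,-3,-2]
  r2 -= 3·r0 → [0,-3,-6]
  r2 -= 1·r1 → [0,0,-4]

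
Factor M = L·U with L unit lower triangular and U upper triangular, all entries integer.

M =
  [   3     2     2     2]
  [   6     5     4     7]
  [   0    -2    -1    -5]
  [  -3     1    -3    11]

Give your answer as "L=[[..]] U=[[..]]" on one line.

  r1 -= 2·r0 → [0,1,0,3]
  r2 -= 0·r0 → [0,-2,-1,-5]
  r3 -= -1·r0 → [0,3,-1,13]
  r2 -= -2·r1 → [0,0,-1,1]
  r3 -= 3·r1 → [0,0,-1,4]
  r3 -= 1·r2 → [0,0,0,3]

L=[[1,0,0,0],[2,1,0,0],[0,-2,1,0],[-1,3,1,1]] U=[[3,2,2,2],[0,1,0,3],[0,0,-1,1],[0,0,0,3]]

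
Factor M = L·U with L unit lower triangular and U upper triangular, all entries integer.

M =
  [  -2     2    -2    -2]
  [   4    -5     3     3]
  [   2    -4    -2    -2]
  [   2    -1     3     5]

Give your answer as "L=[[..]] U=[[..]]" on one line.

L=[[1,0,0,0],[-2,1,0,0],[-1,2,1,0],[-1,-1,0,1]] U=[[-2,2,-2,-2],[0,-1,-1,-1],[0,0,-2,-2],[0,0,0,2]]

  r1 -= -2·r0 → [0,-1,-1,-1]
  r2 -= -1·r0 → [0,-2,-4,-4]
  r3 -= -1·r0 → [0,1,1,3]
  r2 -= 2·r1 → [0,0,-2,-2]
  r3 -= -1·r1 → [0,0,0,2]
  r3 -= 0·r2 → [0,0,0,2]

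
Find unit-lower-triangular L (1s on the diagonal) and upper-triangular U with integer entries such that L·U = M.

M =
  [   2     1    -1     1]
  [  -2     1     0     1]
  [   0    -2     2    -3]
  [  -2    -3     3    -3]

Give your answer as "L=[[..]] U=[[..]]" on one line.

L=[[1,0,0,0],[-1,1,0,0],[0,-1,1,0],[-1,-1,1,1]] U=[[2,1,-1,1],[0,2,-1,2],[0,0,1,-1],[0,0,0,1]]

  r1 -= -1·r0 → [0,2,-1,2]
  r2 -= 0·r0 → [0,-2,2,-3]
  r3 -= -1·r0 → [0,-2,2,-2]
  r2 -= -1·r1 → [0,0,1,-1]
  r3 -= -1·r1 → [0,0,1,0]
  r3 -= 1·r2 → [0,0,0,1]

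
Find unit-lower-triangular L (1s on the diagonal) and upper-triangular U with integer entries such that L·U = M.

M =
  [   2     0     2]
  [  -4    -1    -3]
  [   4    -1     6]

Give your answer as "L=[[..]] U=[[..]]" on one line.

  R1 -= -2·R0 → [0,-1,1]
  R2 -= 2·R0 → [0,-1,2]
  R2 -= 1·R1 → [0,0,1]

L=[[1,0,0],[-2,1,0],[2,1,1]] U=[[2,0,2],[0,-1,1],[0,0,1]]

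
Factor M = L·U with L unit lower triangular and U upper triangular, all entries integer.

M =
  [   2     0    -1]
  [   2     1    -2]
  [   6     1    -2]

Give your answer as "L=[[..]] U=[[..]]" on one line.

L=[[1,0,0],[1,1,0],[3,1,1]] U=[[2,0,-1],[0,1,-1],[0,0,2]]

  R1 -= 1·R0 → [0,1,-1]
  R2 -= 3·R0 → [0,1,1]
  R2 -= 1·R1 → [0,0,2]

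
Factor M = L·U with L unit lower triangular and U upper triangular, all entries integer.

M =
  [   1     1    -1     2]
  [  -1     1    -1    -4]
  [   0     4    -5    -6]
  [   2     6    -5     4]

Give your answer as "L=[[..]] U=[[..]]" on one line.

L=[[1,0,0,0],[-1,1,0,0],[0,2,1,0],[2,2,-1,1]] U=[[1,1,-1,2],[0,2,-2,-2],[0,0,-1,-2],[0,0,0,2]]

  row1 -= -1·row0 → [0,2,-2,-2]
  row2 -= 0·row0 → [0,4,-5,-6]
  row3 -= 2·row0 → [0,4,-3,0]
  row2 -= 2·row1 → [0,0,-1,-2]
  row3 -= 2·row1 → [0,0,1,4]
  row3 -= -1·row2 → [0,0,0,2]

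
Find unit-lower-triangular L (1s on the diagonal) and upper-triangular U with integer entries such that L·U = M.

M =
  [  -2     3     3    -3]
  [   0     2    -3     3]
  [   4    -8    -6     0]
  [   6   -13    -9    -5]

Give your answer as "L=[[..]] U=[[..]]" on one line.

L=[[1,0,0,0],[0,1,0,0],[-2,-1,1,0],[-3,-2,2,1]] U=[[-2,3,3,-3],[0,2,-3,3],[0,0,-3,-3],[0,0,0,-2]]

  row1 -= 0·row0 → [0,2,-3,3]
  row2 -= -2·row0 → [0,-2,0,-6]
  row3 -= -3·row0 → [0,-4,0,-14]
  row2 -= -1·row1 → [0,0,-3,-3]
  row3 -= -2·row1 → [0,0,-6,-8]
  row3 -= 2·row2 → [0,0,0,-2]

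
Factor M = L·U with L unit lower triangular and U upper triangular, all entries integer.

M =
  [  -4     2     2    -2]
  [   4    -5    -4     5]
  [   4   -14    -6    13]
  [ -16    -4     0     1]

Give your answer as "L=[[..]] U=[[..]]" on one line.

L=[[1,0,0,0],[-1,1,0,0],[-1,4,1,0],[4,4,0,1]] U=[[-4,2,2,-2],[0,-3,-2,3],[0,0,4,-1],[0,0,0,-3]]

  row1 -= -1·row0 → [0,-3,-2,3]
  row2 -= -1·row0 → [0,-12,-4,11]
  row3 -= 4·row0 → [0,-12,-8,9]
  row2 -= 4·row1 → [0,0,4,-1]
  row3 -= 4·row1 → [0,0,0,-3]
  row3 -= 0·row2 → [0,0,0,-3]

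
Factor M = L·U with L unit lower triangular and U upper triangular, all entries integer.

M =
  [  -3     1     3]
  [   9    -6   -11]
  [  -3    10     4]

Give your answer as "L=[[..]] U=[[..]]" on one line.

  r1 -= -3·r0 → [0,-3,-2]
  r2 -= 1·r0 → [0,9,1]
  r2 -= -3·r1 → [0,0,-5]

L=[[1,0,0],[-3,1,0],[1,-3,1]] U=[[-3,1,3],[0,-3,-2],[0,0,-5]]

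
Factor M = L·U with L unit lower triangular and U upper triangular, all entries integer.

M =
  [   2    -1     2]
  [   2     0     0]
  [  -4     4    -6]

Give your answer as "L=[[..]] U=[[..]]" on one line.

  R1 -= 1·R0 → [0,1,-2]
  R2 -= -2·R0 → [0,2,-2]
  R2 -= 2·R1 → [0,0,2]

L=[[1,0,0],[1,1,0],[-2,2,1]] U=[[2,-1,2],[0,1,-2],[0,0,2]]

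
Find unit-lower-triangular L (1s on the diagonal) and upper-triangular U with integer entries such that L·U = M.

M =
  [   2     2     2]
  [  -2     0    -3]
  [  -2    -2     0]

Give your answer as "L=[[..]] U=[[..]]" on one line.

L=[[1,0,0],[-1,1,0],[-1,0,1]] U=[[2,2,2],[0,2,-1],[0,0,2]]

  row1 -= -1·row0 → [0,2,-1]
  row2 -= -1·row0 → [0,0,2]
  row2 -= 0·row1 → [0,0,2]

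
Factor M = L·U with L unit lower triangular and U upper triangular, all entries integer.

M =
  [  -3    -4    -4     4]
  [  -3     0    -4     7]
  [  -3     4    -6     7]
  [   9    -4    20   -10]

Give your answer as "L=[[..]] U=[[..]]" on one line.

  r1 -= 1·r0 → [0,4,0,3]
  r2 -= 1·r0 → [0,8,-2,3]
  r3 -= -3·r0 → [0,-16,8,2]
  r2 -= 2·r1 → [0,0,-2,-3]
  r3 -= -4·r1 → [0,0,8,14]
  r3 -= -4·r2 → [0,0,0,2]

L=[[1,0,0,0],[1,1,0,0],[1,2,1,0],[-3,-4,-4,1]] U=[[-3,-4,-4,4],[0,4,0,3],[0,0,-2,-3],[0,0,0,2]]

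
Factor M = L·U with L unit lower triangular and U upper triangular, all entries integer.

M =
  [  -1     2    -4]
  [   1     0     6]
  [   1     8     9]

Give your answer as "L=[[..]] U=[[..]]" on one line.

  r1 -= -1·r0 → [0,2,2]
  r2 -= -1·r0 → [0,10,5]
  r2 -= 5·r1 → [0,0,-5]

L=[[1,0,0],[-1,1,0],[-1,5,1]] U=[[-1,2,-4],[0,2,2],[0,0,-5]]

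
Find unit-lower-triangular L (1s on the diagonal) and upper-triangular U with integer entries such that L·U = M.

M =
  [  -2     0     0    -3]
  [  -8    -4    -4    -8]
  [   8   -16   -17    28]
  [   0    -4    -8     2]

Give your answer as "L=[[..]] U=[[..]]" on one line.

L=[[1,0,0,0],[4,1,0,0],[-4,4,1,0],[0,1,4,1]] U=[[-2,0,0,-3],[0,-4,-4,4],[0,0,-1,0],[0,0,0,-2]]

  r1 -= 4·r0 → [0,-4,-4,4]
  r2 -= -4·r0 → [0,-16,-17,16]
  r3 -= 0·r0 → [0,-4,-8,2]
  r2 -= 4·r1 → [0,0,-1,0]
  r3 -= 1·r1 → [0,0,-4,-2]
  r3 -= 4·r2 → [0,0,0,-2]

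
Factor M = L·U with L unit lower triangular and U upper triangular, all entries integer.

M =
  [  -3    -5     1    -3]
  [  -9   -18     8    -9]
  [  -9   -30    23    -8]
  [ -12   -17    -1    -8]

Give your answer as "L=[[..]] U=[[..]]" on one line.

L=[[1,0,0,0],[3,1,0,0],[3,5,1,0],[4,-1,0,1]] U=[[-3,-5,1,-3],[0,-3,5,0],[0,0,-5,1],[0,0,0,4]]

  row1 -= 3·row0 → [0,-3,5,0]
  row2 -= 3·row0 → [0,-15,20,1]
  row3 -= 4·row0 → [0,3,-5,4]
  row2 -= 5·row1 → [0,0,-5,1]
  row3 -= -1·row1 → [0,0,0,4]
  row3 -= 0·row2 → [0,0,0,4]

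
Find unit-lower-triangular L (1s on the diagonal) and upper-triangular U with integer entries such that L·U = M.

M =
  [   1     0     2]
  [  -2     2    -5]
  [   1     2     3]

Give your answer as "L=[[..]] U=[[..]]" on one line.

  row1 -= -2·row0 → [0,2,-1]
  row2 -= 1·row0 → [0,2,1]
  row2 -= 1·row1 → [0,0,2]

L=[[1,0,0],[-2,1,0],[1,1,1]] U=[[1,0,2],[0,2,-1],[0,0,2]]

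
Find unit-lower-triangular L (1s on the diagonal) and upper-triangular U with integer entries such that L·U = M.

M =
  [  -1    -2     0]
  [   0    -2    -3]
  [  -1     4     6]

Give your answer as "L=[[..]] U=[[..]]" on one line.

L=[[1,0,0],[0,1,0],[1,-3,1]] U=[[-1,-2,0],[0,-2,-3],[0,0,-3]]

  R1 -= 0·R0 → [0,-2,-3]
  R2 -= 1·R0 → [0,6,6]
  R2 -= -3·R1 → [0,0,-3]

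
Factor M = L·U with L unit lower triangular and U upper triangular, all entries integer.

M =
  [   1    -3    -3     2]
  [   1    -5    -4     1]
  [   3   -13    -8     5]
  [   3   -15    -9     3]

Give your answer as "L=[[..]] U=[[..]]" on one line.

  r1 -= 1·r0 → [0,-2,-1,-1]
  r2 -= 3·r0 → [0,-4,1,-1]
  r3 -= 3·r0 → [0,-6,0,-3]
  r2 -= 2·r1 → [0,0,3,1]
  r3 -= 3·r1 → [0,0,3,0]
  r3 -= 1·r2 → [0,0,0,-1]

L=[[1,0,0,0],[1,1,0,0],[3,2,1,0],[3,3,1,1]] U=[[1,-3,-3,2],[0,-2,-1,-1],[0,0,3,1],[0,0,0,-1]]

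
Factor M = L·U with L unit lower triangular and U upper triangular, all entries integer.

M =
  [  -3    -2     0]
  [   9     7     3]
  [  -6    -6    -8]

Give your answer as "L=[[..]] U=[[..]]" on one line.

L=[[1,0,0],[-3,1,0],[2,-2,1]] U=[[-3,-2,0],[0,1,3],[0,0,-2]]

  r1 -= -3·r0 → [0,1,3]
  r2 -= 2·r0 → [0,-2,-8]
  r2 -= -2·r1 → [0,0,-2]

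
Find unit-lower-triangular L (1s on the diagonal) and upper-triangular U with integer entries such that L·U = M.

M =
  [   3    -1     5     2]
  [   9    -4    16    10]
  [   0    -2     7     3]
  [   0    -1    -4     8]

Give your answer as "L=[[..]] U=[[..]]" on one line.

  row1 -= 3·row0 → [0,-1,1,4]
  row2 -= 0·row0 → [0,-2,7,3]
  row3 -= 0·row0 → [0,-1,-4,8]
  row2 -= 2·row1 → [0,0,5,-5]
  row3 -= 1·row1 → [0,0,-5,4]
  row3 -= -1·row2 → [0,0,0,-1]

L=[[1,0,0,0],[3,1,0,0],[0,2,1,0],[0,1,-1,1]] U=[[3,-1,5,2],[0,-1,1,4],[0,0,5,-5],[0,0,0,-1]]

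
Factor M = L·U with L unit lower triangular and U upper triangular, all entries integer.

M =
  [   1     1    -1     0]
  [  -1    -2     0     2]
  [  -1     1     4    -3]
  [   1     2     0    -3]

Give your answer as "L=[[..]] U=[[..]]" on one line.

L=[[1,0,0,0],[-1,1,0,0],[-1,-2,1,0],[1,-1,0,1]] U=[[1,1,-1,0],[0,-1,-1,2],[0,0,1,1],[0,0,0,-1]]

  row1 -= -1·row0 → [0,-1,-1,2]
  row2 -= -1·row0 → [0,2,3,-3]
  row3 -= 1·row0 → [0,1,1,-3]
  row2 -= -2·row1 → [0,0,1,1]
  row3 -= -1·row1 → [0,0,0,-1]
  row3 -= 0·row2 → [0,0,0,-1]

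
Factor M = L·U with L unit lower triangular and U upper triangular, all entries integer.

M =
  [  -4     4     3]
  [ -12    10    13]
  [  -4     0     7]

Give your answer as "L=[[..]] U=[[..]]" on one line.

L=[[1,0,0],[3,1,0],[1,2,1]] U=[[-4,4,3],[0,-2,4],[0,0,-4]]

  r1 -= 3·r0 → [0,-2,4]
  r2 -= 1·r0 → [0,-4,4]
  r2 -= 2·r1 → [0,0,-4]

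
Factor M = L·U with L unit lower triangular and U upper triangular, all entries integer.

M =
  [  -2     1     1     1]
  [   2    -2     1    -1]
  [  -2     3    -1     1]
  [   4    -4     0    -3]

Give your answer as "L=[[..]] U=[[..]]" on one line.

L=[[1,0,0,0],[-1,1,0,0],[1,-2,1,0],[-2,2,-1,1]] U=[[-2,1,1,1],[0,-1,2,0],[0,0,2,0],[0,0,0,-1]]

  r1 -= -1·r0 → [0,-1,2,0]
  r2 -= 1·r0 → [0,2,-2,0]
  r3 -= -2·r0 → [0,-2,2,-1]
  r2 -= -2·r1 → [0,0,2,0]
  r3 -= 2·r1 → [0,0,-2,-1]
  r3 -= -1·r2 → [0,0,0,-1]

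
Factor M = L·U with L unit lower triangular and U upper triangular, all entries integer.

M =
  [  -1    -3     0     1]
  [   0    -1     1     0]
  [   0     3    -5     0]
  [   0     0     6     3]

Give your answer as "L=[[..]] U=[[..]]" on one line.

L=[[1,0,0,0],[0,1,0,0],[0,-3,1,0],[0,0,-3,1]] U=[[-1,-3,0,1],[0,-1,1,0],[0,0,-2,0],[0,0,0,3]]

  r1 -= 0·r0 → [0,-1,1,0]
  r2 -= 0·r0 → [0,3,-5,0]
  r3 -= 0·r0 → [0,0,6,3]
  r2 -= -3·r1 → [0,0,-2,0]
  r3 -= 0·r1 → [0,0,6,3]
  r3 -= -3·r2 → [0,0,0,3]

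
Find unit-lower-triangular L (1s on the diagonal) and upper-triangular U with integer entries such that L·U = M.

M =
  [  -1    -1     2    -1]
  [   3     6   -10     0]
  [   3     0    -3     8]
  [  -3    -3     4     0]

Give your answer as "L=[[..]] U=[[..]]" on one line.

  R1 -= -3·R0 → [0,3,-4,-3]
  R2 -= -3·R0 → [0,-3,3,5]
  R3 -= 3·R0 → [0,0,-2,3]
  R2 -= -1·R1 → [0,0,-1,2]
  R3 -= 0·R1 → [0,0,-2,3]
  R3 -= 2·R2 → [0,0,0,-1]

L=[[1,0,0,0],[-3,1,0,0],[-3,-1,1,0],[3,0,2,1]] U=[[-1,-1,2,-1],[0,3,-4,-3],[0,0,-1,2],[0,0,0,-1]]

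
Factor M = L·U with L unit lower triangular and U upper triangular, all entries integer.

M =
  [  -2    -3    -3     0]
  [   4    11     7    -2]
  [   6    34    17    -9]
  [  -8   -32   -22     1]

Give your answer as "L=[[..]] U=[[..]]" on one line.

  r1 -= -2·r0 → [0,5,1,-2]
  r2 -= -3·r0 → [0,25,8,-9]
  r3 -= 4·r0 → [0,-20,-10,1]
  r2 -= 5·r1 → [0,0,3,1]
  r3 -= -4·r1 → [0,0,-6,-7]
  r3 -= -2·r2 → [0,0,0,-5]

L=[[1,0,0,0],[-2,1,0,0],[-3,5,1,0],[4,-4,-2,1]] U=[[-2,-3,-3,0],[0,5,1,-2],[0,0,3,1],[0,0,0,-5]]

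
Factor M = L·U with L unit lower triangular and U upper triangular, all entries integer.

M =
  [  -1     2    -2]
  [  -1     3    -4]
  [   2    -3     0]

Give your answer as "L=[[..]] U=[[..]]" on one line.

  row1 -= 1·row0 → [0,1,-2]
  row2 -= -2·row0 → [0,1,-4]
  row2 -= 1·row1 → [0,0,-2]

L=[[1,0,0],[1,1,0],[-2,1,1]] U=[[-1,2,-2],[0,1,-2],[0,0,-2]]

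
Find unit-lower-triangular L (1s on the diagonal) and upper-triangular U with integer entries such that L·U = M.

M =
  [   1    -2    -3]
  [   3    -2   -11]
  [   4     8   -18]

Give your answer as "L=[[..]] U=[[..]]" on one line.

L=[[1,0,0],[3,1,0],[4,4,1]] U=[[1,-2,-3],[0,4,-2],[0,0,2]]

  R1 -= 3·R0 → [0,4,-2]
  R2 -= 4·R0 → [0,16,-6]
  R2 -= 4·R1 → [0,0,2]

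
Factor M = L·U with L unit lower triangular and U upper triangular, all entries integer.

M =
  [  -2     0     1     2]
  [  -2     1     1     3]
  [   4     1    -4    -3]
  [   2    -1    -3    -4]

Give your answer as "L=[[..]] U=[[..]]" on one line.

  R1 -= 1·R0 → [0,1,0,1]
  R2 -= -2·R0 → [0,1,-2,1]
  R3 -= -1·R0 → [0,-1,-2,-2]
  R2 -= 1·R1 → [0,0,-2,0]
  R3 -= -1·R1 → [0,0,-2,-1]
  R3 -= 1·R2 → [0,0,0,-1]

L=[[1,0,0,0],[1,1,0,0],[-2,1,1,0],[-1,-1,1,1]] U=[[-2,0,1,2],[0,1,0,1],[0,0,-2,0],[0,0,0,-1]]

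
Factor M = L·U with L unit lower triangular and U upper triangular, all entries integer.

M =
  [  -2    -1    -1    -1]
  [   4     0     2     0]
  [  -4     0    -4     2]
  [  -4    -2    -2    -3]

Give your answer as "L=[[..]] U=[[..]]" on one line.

L=[[1,0,0,0],[-2,1,0,0],[2,-1,1,0],[2,0,0,1]] U=[[-2,-1,-1,-1],[0,-2,0,-2],[0,0,-2,2],[0,0,0,-1]]

  R1 -= -2·R0 → [0,-2,0,-2]
  R2 -= 2·R0 → [0,2,-2,4]
  R3 -= 2·R0 → [0,0,0,-1]
  R2 -= -1·R1 → [0,0,-2,2]
  R3 -= 0·R1 → [0,0,0,-1]
  R3 -= 0·R2 → [0,0,0,-1]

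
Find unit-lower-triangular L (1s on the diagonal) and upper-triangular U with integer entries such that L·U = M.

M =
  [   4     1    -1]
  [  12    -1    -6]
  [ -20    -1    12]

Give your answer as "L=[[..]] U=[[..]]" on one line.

L=[[1,0,0],[3,1,0],[-5,-1,1]] U=[[4,1,-1],[0,-4,-3],[0,0,4]]

  r1 -= 3·r0 → [0,-4,-3]
  r2 -= -5·r0 → [0,4,7]
  r2 -= -1·r1 → [0,0,4]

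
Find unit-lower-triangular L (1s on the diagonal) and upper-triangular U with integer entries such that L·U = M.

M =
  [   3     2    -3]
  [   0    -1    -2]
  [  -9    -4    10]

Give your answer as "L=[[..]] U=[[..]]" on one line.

  row1 -= 0·row0 → [0,-1,-2]
  row2 -= -3·row0 → [0,2,1]
  row2 -= -2·row1 → [0,0,-3]

L=[[1,0,0],[0,1,0],[-3,-2,1]] U=[[3,2,-3],[0,-1,-2],[0,0,-3]]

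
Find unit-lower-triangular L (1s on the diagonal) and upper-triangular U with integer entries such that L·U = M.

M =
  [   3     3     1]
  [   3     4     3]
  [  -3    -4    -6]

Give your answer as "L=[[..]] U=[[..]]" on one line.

L=[[1,0,0],[1,1,0],[-1,-1,1]] U=[[3,3,1],[0,1,2],[0,0,-3]]

  R1 -= 1·R0 → [0,1,2]
  R2 -= -1·R0 → [0,-1,-5]
  R2 -= -1·R1 → [0,0,-3]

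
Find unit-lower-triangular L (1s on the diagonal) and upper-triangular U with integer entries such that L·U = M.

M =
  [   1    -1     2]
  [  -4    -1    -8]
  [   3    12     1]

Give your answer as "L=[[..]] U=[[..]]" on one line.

L=[[1,0,0],[-4,1,0],[3,-3,1]] U=[[1,-1,2],[0,-5,0],[0,0,-5]]

  R1 -= -4·R0 → [0,-5,0]
  R2 -= 3·R0 → [0,15,-5]
  R2 -= -3·R1 → [0,0,-5]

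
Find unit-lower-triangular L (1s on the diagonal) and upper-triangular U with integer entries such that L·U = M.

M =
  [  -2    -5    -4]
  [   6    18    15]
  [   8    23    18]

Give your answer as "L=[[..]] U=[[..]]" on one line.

L=[[1,0,0],[-3,1,0],[-4,1,1]] U=[[-2,-5,-4],[0,3,3],[0,0,-1]]

  R1 -= -3·R0 → [0,3,3]
  R2 -= -4·R0 → [0,3,2]
  R2 -= 1·R1 → [0,0,-1]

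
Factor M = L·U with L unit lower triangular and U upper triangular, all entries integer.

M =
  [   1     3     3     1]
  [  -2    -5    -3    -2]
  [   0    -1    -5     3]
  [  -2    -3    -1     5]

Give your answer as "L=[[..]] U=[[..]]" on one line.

  row1 -= -2·row0 → [0,1,3,0]
  row2 -= 0·row0 → [0,-1,-5,3]
  row3 -= -2·row0 → [0,3,5,7]
  row2 -= -1·row1 → [0,0,-2,3]
  row3 -= 3·row1 → [0,0,-4,7]
  row3 -= 2·row2 → [0,0,0,1]

L=[[1,0,0,0],[-2,1,0,0],[0,-1,1,0],[-2,3,2,1]] U=[[1,3,3,1],[0,1,3,0],[0,0,-2,3],[0,0,0,1]]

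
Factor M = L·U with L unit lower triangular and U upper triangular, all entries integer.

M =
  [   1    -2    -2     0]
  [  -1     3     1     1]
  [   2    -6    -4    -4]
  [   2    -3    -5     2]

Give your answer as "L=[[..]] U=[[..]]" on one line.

  r1 -= -1·r0 → [0,1,-1,1]
  r2 -= 2·r0 → [0,-2,0,-4]
  r3 -= 2·r0 → [0,1,-1,2]
  r2 -= -2·r1 → [0,0,-2,-2]
  r3 -= 1·r1 → [0,0,0,1]
  r3 -= 0·r2 → [0,0,0,1]

L=[[1,0,0,0],[-1,1,0,0],[2,-2,1,0],[2,1,0,1]] U=[[1,-2,-2,0],[0,1,-1,1],[0,0,-2,-2],[0,0,0,1]]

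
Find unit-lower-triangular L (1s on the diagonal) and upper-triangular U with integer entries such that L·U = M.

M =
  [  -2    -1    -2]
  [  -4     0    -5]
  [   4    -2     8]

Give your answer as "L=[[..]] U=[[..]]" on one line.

L=[[1,0,0],[2,1,0],[-2,-2,1]] U=[[-2,-1,-2],[0,2,-1],[0,0,2]]

  r1 -= 2·r0 → [0,2,-1]
  r2 -= -2·r0 → [0,-4,4]
  r2 -= -2·r1 → [0,0,2]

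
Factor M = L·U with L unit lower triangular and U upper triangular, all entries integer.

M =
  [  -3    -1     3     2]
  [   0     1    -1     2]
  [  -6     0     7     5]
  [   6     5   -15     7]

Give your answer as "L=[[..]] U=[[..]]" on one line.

L=[[1,0,0,0],[0,1,0,0],[2,2,1,0],[-2,3,-2,1]] U=[[-3,-1,3,2],[0,1,-1,2],[0,0,3,-3],[0,0,0,-1]]

  r1 -= 0·r0 → [0,1,-1,2]
  r2 -= 2·r0 → [0,2,1,1]
  r3 -= -2·r0 → [0,3,-9,11]
  r2 -= 2·r1 → [0,0,3,-3]
  r3 -= 3·r1 → [0,0,-6,5]
  r3 -= -2·r2 → [0,0,0,-1]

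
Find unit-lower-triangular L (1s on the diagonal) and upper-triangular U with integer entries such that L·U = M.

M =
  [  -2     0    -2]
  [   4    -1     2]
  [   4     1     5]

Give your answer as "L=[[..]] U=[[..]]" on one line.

  row1 -= -2·row0 → [0,-1,-2]
  row2 -= -2·row0 → [0,1,1]
  row2 -= -1·row1 → [0,0,-1]

L=[[1,0,0],[-2,1,0],[-2,-1,1]] U=[[-2,0,-2],[0,-1,-2],[0,0,-1]]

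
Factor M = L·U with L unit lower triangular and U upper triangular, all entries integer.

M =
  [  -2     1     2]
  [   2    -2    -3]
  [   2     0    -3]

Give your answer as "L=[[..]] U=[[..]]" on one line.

L=[[1,0,0],[-1,1,0],[-1,-1,1]] U=[[-2,1,2],[0,-1,-1],[0,0,-2]]

  r1 -= -1·r0 → [0,-1,-1]
  r2 -= -1·r0 → [0,1,-1]
  r2 -= -1·r1 → [0,0,-2]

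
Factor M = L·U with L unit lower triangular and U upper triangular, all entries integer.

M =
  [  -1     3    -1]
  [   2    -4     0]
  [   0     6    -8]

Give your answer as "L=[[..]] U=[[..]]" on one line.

L=[[1,0,0],[-2,1,0],[0,3,1]] U=[[-1,3,-1],[0,2,-2],[0,0,-2]]

  row1 -= -2·row0 → [0,2,-2]
  row2 -= 0·row0 → [0,6,-8]
  row2 -= 3·row1 → [0,0,-2]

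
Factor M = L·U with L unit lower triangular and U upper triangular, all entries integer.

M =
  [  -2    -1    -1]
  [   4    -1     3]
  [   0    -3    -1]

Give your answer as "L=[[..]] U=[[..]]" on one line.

L=[[1,0,0],[-2,1,0],[0,1,1]] U=[[-2,-1,-1],[0,-3,1],[0,0,-2]]

  r1 -= -2·r0 → [0,-3,1]
  r2 -= 0·r0 → [0,-3,-1]
  r2 -= 1·r1 → [0,0,-2]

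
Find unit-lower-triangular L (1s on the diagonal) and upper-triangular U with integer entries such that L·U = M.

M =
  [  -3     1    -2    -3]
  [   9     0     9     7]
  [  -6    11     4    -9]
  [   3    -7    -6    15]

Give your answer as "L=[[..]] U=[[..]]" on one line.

L=[[1,0,0,0],[-3,1,0,0],[2,3,1,0],[-1,-2,2,1]] U=[[-3,1,-2,-3],[0,3,3,-2],[0,0,-1,3],[0,0,0,2]]

  r1 -= -3·r0 → [0,3,3,-2]
  r2 -= 2·r0 → [0,9,8,-3]
  r3 -= -1·r0 → [0,-6,-8,12]
  r2 -= 3·r1 → [0,0,-1,3]
  r3 -= -2·r1 → [0,0,-2,8]
  r3 -= 2·r2 → [0,0,0,2]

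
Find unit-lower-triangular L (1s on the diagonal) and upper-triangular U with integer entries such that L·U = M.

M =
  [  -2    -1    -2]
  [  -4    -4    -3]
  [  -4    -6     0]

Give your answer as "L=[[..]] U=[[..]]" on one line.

  R1 -= 2·R0 → [0,-2,1]
  R2 -= 2·R0 → [0,-4,4]
  R2 -= 2·R1 → [0,0,2]

L=[[1,0,0],[2,1,0],[2,2,1]] U=[[-2,-1,-2],[0,-2,1],[0,0,2]]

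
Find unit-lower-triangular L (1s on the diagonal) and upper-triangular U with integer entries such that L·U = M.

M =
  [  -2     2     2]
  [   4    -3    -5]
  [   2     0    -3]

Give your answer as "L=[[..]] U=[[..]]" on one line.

L=[[1,0,0],[-2,1,0],[-1,2,1]] U=[[-2,2,2],[0,1,-1],[0,0,1]]

  r1 -= -2·r0 → [0,1,-1]
  r2 -= -1·r0 → [0,2,-1]
  r2 -= 2·r1 → [0,0,1]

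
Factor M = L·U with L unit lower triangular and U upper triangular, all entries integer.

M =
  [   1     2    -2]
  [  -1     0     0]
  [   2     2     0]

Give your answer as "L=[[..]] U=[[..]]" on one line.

L=[[1,0,0],[-1,1,0],[2,-1,1]] U=[[1,2,-2],[0,2,-2],[0,0,2]]

  r1 -= -1·r0 → [0,2,-2]
  r2 -= 2·r0 → [0,-2,4]
  r2 -= -1·r1 → [0,0,2]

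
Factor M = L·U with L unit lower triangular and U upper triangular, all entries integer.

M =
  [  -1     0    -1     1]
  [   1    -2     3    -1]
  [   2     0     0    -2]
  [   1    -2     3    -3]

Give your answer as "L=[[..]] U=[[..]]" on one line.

L=[[1,0,0,0],[-1,1,0,0],[-2,0,1,0],[-1,1,0,1]] U=[[-1,0,-1,1],[0,-2,2,0],[0,0,-2,0],[0,0,0,-2]]

  row1 -= -1·row0 → [0,-2,2,0]
  row2 -= -2·row0 → [0,0,-2,0]
  row3 -= -1·row0 → [0,-2,2,-2]
  row2 -= 0·row1 → [0,0,-2,0]
  row3 -= 1·row1 → [0,0,0,-2]
  row3 -= 0·row2 → [0,0,0,-2]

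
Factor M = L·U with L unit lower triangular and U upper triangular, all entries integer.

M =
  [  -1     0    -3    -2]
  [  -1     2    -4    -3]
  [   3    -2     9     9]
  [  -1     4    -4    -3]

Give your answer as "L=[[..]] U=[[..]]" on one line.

L=[[1,0,0,0],[1,1,0,0],[-3,-1,1,0],[1,2,-1,1]] U=[[-1,0,-3,-2],[0,2,-1,-1],[0,0,-1,2],[0,0,0,3]]

  row1 -= 1·row0 → [0,2,-1,-1]
  row2 -= -3·row0 → [0,-2,0,3]
  row3 -= 1·row0 → [0,4,-1,-1]
  row2 -= -1·row1 → [0,0,-1,2]
  row3 -= 2·row1 → [0,0,1,1]
  row3 -= -1·row2 → [0,0,0,3]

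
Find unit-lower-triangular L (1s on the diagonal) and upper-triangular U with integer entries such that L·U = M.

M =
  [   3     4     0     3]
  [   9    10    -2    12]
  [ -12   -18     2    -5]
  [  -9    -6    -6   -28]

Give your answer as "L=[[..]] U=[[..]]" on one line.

L=[[1,0,0,0],[3,1,0,0],[-4,1,1,0],[-3,-3,-3,1]] U=[[3,4,0,3],[0,-2,-2,3],[0,0,4,4],[0,0,0,2]]

  row1 -= 3·row0 → [0,-2,-2,3]
  row2 -= -4·row0 → [0,-2,2,7]
  row3 -= -3·row0 → [0,6,-6,-19]
  row2 -= 1·row1 → [0,0,4,4]
  row3 -= -3·row1 → [0,0,-12,-10]
  row3 -= -3·row2 → [0,0,0,2]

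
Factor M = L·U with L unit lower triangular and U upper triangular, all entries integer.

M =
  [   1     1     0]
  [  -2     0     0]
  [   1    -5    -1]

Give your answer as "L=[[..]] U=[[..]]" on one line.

  R1 -= -2·R0 → [0,2,0]
  R2 -= 1·R0 → [0,-6,-1]
  R2 -= -3·R1 → [0,0,-1]

L=[[1,0,0],[-2,1,0],[1,-3,1]] U=[[1,1,0],[0,2,0],[0,0,-1]]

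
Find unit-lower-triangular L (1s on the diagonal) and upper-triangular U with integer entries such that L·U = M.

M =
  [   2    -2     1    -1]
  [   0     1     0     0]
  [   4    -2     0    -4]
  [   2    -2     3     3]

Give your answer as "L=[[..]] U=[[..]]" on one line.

L=[[1,0,0,0],[0,1,0,0],[2,2,1,0],[1,0,-1,1]] U=[[2,-2,1,-1],[0,1,0,0],[0,0,-2,-2],[0,0,0,2]]

  R1 -= 0·R0 → [0,1,0,0]
  R2 -= 2·R0 → [0,2,-2,-2]
  R3 -= 1·R0 → [0,0,2,4]
  R2 -= 2·R1 → [0,0,-2,-2]
  R3 -= 0·R1 → [0,0,2,4]
  R3 -= -1·R2 → [0,0,0,2]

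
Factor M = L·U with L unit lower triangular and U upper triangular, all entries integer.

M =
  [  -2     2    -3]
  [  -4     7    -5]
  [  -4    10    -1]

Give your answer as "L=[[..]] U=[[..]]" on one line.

L=[[1,0,0],[2,1,0],[2,2,1]] U=[[-2,2,-3],[0,3,1],[0,0,3]]

  r1 -= 2·r0 → [0,3,1]
  r2 -= 2·r0 → [0,6,5]
  r2 -= 2·r1 → [0,0,3]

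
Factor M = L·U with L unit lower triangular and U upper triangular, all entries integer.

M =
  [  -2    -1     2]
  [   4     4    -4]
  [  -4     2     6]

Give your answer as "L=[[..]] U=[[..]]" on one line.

  row1 -= -2·row0 → [0,2,0]
  row2 -= 2·row0 → [0,4,2]
  row2 -= 2·row1 → [0,0,2]

L=[[1,0,0],[-2,1,0],[2,2,1]] U=[[-2,-1,2],[0,2,0],[0,0,2]]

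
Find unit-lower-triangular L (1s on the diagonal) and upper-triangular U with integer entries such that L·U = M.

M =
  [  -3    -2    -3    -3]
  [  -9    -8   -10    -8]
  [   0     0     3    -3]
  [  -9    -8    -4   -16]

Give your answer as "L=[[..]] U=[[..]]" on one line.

  row1 -= 3·row0 → [0,-2,-1,1]
  row2 -= 0·row0 → [0,0,3,-3]
  row3 -= 3·row0 → [0,-2,5,-7]
  row2 -= 0·row1 → [0,0,3,-3]
  row3 -= 1·row1 → [0,0,6,-8]
  row3 -= 2·row2 → [0,0,0,-2]

L=[[1,0,0,0],[3,1,0,0],[0,0,1,0],[3,1,2,1]] U=[[-3,-2,-3,-3],[0,-2,-1,1],[0,0,3,-3],[0,0,0,-2]]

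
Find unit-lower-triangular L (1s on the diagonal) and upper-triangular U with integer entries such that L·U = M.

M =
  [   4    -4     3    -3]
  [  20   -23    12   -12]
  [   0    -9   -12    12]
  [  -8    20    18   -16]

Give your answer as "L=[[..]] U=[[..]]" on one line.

L=[[1,0,0,0],[5,1,0,0],[0,3,1,0],[-2,-4,-4,1]] U=[[4,-4,3,-3],[0,-3,-3,3],[0,0,-3,3],[0,0,0,2]]

  R1 -= 5·R0 → [0,-3,-3,3]
  R2 -= 0·R0 → [0,-9,-12,12]
  R3 -= -2·R0 → [0,12,24,-22]
  R2 -= 3·R1 → [0,0,-3,3]
  R3 -= -4·R1 → [0,0,12,-10]
  R3 -= -4·R2 → [0,0,0,2]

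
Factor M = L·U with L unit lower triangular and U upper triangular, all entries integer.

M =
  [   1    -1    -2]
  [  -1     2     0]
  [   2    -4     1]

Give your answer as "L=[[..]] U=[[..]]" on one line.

  R1 -= -1·R0 → [0,1,-2]
  R2 -= 2·R0 → [0,-2,5]
  R2 -= -2·R1 → [0,0,1]

L=[[1,0,0],[-1,1,0],[2,-2,1]] U=[[1,-1,-2],[0,1,-2],[0,0,1]]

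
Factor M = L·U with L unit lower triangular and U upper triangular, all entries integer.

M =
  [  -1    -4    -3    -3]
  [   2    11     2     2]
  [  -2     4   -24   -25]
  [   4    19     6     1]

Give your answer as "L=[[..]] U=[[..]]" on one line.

  r1 -= -2·r0 → [0,3,-4,-4]
  r2 -= 2·r0 → [0,12,-18,-19]
  r3 -= -4·r0 → [0,3,-6,-11]
  r2 -= 4·r1 → [0,0,-2,-3]
  r3 -= 1·r1 → [0,0,-2,-7]
  r3 -= 1·r2 → [0,0,0,-4]

L=[[1,0,0,0],[-2,1,0,0],[2,4,1,0],[-4,1,1,1]] U=[[-1,-4,-3,-3],[0,3,-4,-4],[0,0,-2,-3],[0,0,0,-4]]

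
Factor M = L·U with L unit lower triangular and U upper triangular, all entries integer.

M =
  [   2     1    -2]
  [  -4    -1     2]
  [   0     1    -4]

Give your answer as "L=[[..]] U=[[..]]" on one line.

L=[[1,0,0],[-2,1,0],[0,1,1]] U=[[2,1,-2],[0,1,-2],[0,0,-2]]

  r1 -= -2·r0 → [0,1,-2]
  r2 -= 0·r0 → [0,1,-4]
  r2 -= 1·r1 → [0,0,-2]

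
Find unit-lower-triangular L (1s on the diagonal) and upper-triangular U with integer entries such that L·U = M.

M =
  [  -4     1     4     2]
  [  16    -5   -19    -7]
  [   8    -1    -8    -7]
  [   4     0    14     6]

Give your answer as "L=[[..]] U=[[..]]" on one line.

  row1 -= -4·row0 → [0,-1,-3,1]
  row2 -= -2·row0 → [0,1,0,-3]
  row3 -= -1·row0 → [0,1,18,8]
  row2 -= -1·row1 → [0,0,-3,-2]
  row3 -= -1·row1 → [0,0,15,9]
  row3 -= -5·row2 → [0,0,0,-1]

L=[[1,0,0,0],[-4,1,0,0],[-2,-1,1,0],[-1,-1,-5,1]] U=[[-4,1,4,2],[0,-1,-3,1],[0,0,-3,-2],[0,0,0,-1]]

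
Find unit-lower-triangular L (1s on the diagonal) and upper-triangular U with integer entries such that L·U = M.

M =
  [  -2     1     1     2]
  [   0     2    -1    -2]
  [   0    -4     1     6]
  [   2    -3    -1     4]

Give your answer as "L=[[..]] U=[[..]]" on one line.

L=[[1,0,0,0],[0,1,0,0],[0,-2,1,0],[-1,-1,1,1]] U=[[-2,1,1,2],[0,2,-1,-2],[0,0,-1,2],[0,0,0,2]]

  row1 -= 0·row0 → [0,2,-1,-2]
  row2 -= 0·row0 → [0,-4,1,6]
  row3 -= -1·row0 → [0,-2,0,6]
  row2 -= -2·row1 → [0,0,-1,2]
  row3 -= -1·row1 → [0,0,-1,4]
  row3 -= 1·row2 → [0,0,0,2]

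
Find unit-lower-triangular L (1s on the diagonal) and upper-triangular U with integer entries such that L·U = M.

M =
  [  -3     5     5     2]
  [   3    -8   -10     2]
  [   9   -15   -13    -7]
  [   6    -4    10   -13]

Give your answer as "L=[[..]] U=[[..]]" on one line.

L=[[1,0,0,0],[-1,1,0,0],[-3,0,1,0],[-2,-2,5,1]] U=[[-3,5,5,2],[0,-3,-5,4],[0,0,2,-1],[0,0,0,4]]

  R1 -= -1·R0 → [0,-3,-5,4]
  R2 -= -3·R0 → [0,0,2,-1]
  R3 -= -2·R0 → [0,6,20,-9]
  R2 -= 0·R1 → [0,0,2,-1]
  R3 -= -2·R1 → [0,0,10,-1]
  R3 -= 5·R2 → [0,0,0,4]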